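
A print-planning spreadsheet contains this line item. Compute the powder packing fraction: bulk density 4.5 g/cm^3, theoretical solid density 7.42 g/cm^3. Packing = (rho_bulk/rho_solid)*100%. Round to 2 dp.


Packing = (4.5/7.42)*100 = 60.65 %


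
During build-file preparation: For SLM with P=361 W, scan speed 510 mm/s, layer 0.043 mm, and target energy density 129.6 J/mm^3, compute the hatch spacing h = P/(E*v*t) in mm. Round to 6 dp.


h = 361 / (129.6*510*0.043) = 0.127018 mm


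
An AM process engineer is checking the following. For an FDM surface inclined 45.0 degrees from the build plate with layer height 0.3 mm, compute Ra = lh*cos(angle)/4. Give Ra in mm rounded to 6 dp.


Ra = 0.3 * cos(45.0) / 4 = 0.053033 mm


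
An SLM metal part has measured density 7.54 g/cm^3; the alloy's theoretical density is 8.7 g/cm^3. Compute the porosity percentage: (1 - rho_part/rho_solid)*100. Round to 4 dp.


Porosity = (1-7.54/8.7)*100 = 13.3333 %


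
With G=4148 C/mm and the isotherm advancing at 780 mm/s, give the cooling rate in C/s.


CR = 4148 * 780 = 3235440 C/s


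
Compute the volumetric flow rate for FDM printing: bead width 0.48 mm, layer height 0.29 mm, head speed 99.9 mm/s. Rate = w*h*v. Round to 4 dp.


Rate = 0.48 * 0.29 * 99.9 = 13.9061 mm^3/s


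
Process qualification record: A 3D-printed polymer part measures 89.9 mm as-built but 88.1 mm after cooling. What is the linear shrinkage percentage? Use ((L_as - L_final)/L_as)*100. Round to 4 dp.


Shrinkage = ((89.9-88.1)/89.9)*100 = 2.0022 %


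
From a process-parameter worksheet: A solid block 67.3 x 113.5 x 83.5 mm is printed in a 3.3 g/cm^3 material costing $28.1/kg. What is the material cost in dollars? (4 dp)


V = 67.3 * 113.5 * 83.5 = 637818.925 mm^3 = 637.818925 cm^3
Mass = 637.818925 * 3.3 / 1000 = 2.10480245 kg
Cost = 2.10480245 * 28.1 = 59.1449 $


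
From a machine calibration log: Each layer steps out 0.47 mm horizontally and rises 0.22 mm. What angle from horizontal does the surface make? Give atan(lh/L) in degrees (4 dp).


angle = atan(0.22/0.47) = 25.0836 degrees


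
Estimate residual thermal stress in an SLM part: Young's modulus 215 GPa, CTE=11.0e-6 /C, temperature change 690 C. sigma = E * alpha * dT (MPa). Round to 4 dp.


sigma = 215*1000 * 11.0e-6 * 690 = 1631.85 MPa


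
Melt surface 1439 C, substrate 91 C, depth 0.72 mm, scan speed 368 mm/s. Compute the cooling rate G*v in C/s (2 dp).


G = (1439-91)/0.72 = 1872.22222222 C/mm
CR = 1872.22222222 * 368 = 688977.78 C/s


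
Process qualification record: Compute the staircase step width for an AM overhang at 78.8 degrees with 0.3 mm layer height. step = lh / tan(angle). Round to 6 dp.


step = 0.3 / tan(78.8) = 0.059402 mm


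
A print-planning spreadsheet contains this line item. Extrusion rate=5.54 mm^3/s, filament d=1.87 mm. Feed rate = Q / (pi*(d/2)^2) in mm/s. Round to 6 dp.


A = pi*(1.87/2)^2 = 2.746459
v = 5.54 / 2.746459 = 2.017143 mm/s


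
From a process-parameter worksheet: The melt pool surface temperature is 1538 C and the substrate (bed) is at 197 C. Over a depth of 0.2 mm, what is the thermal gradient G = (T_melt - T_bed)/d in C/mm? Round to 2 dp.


G = (1538-197)/0.2 = 6705.0 C/mm


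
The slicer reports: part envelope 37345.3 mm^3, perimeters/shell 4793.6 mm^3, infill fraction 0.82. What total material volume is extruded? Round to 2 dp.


V_infill = (37345.3 - 4793.6) * 0.82 = 26692.39
V_total = 4793.6 + 26692.39 = 31485.99 mm^3


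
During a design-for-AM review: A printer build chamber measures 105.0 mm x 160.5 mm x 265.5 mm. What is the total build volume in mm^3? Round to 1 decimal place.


V = 105.0 * 160.5 * 265.5 = 4474338.8 mm^3


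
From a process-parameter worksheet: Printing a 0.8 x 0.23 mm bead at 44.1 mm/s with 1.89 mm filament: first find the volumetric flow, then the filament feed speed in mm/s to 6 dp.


Q = 0.8 * 0.23 * 44.1 = 8.1144 mm^3/s
A_fil = pi*(1.89/2)^2 = 2.80552078 mm^2
v_feed = 8.1144 / 2.80552078 = 2.892297 mm/s


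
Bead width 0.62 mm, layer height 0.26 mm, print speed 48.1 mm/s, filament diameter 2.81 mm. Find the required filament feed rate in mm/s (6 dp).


Q = 0.62 * 0.26 * 48.1 = 7.75372 mm^3/s
A_fil = pi*(2.81/2)^2 = 6.20158244 mm^2
v_feed = 7.75372 / 6.20158244 = 1.250281 mm/s


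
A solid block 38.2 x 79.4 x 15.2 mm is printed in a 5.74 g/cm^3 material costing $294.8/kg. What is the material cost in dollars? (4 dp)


V = 38.2 * 79.4 * 15.2 = 46102.816 mm^3 = 46.102816 cm^3
Mass = 46.102816 * 5.74 / 1000 = 0.26463016 kg
Cost = 0.26463016 * 294.8 = 78.013 $


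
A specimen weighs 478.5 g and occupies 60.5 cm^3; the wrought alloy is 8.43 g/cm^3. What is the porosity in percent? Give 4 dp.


rho_part = 478.5 / 60.5 = 7.90909091 g/cm^3
Porosity = (1 - 7.90909091/8.43)*100 = 6.1792 %


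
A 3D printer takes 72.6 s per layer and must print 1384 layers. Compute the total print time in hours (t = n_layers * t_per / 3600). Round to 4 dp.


t = 1384 * 72.6 / 3600 = 27.9107 hrs


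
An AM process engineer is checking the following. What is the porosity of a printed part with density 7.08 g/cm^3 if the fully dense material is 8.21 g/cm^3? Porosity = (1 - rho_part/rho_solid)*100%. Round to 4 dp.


Porosity = (1-7.08/8.21)*100 = 13.7637 %


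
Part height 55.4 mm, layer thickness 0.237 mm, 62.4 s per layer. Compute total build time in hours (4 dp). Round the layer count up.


Layers = ceil(55.4/0.237) = 234
t = 234 * 62.4 / 3600 = 4.056 hrs


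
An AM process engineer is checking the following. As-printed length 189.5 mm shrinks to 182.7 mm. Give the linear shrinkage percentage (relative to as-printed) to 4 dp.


Shrinkage = ((189.5-182.7)/189.5)*100 = 3.5884 %


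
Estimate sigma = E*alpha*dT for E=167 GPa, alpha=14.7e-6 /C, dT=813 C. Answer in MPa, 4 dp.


sigma = 167*1000 * 14.7e-6 * 813 = 1995.8337 MPa


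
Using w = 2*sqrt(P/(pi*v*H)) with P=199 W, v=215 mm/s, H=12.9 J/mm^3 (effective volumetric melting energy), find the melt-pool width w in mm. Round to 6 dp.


w = 2*sqrt(199/(pi*215*12.9)) = 0.302251 mm


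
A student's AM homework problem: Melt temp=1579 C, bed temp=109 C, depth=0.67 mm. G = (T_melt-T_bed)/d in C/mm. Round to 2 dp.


G = (1579-109)/0.67 = 2194.03 C/mm


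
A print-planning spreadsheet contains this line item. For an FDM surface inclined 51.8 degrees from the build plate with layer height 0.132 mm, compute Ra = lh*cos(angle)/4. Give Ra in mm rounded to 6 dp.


Ra = 0.132 * cos(51.8) / 4 = 0.020407 mm


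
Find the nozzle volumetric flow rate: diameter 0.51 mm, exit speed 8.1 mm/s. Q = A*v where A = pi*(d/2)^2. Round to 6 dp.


A = pi*(0.51/2)^2 = 0.20428206 mm^2
Q = 0.20428206 * 8.1 = 1.654685 mm^3/s


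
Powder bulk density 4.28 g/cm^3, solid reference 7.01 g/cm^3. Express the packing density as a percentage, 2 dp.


Packing = (4.28/7.01)*100 = 61.06 %


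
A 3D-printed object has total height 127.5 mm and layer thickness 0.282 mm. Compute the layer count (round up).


Layers = ceil(127.5/0.282) = 453


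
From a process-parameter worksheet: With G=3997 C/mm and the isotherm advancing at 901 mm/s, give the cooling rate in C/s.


CR = 3997 * 901 = 3601297 C/s


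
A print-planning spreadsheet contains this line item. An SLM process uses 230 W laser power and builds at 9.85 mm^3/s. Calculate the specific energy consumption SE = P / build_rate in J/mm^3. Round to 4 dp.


SE = 230 / 9.85 = 23.3503 J/mm^3


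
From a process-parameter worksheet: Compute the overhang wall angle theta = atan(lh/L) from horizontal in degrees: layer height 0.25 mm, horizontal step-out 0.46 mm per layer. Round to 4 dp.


angle = atan(0.25/0.46) = 28.5231 degrees


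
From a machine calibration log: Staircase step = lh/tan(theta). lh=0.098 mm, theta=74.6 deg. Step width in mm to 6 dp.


step = 0.098 / tan(74.6) = 0.026994 mm


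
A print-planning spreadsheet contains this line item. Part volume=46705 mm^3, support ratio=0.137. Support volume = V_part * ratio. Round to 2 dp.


V_support = 46705 * 0.137 = 6398.59 mm^3


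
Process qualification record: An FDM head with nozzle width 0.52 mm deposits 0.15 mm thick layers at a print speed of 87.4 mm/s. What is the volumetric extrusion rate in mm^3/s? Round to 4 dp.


Rate = 0.52 * 0.15 * 87.4 = 6.8172 mm^3/s


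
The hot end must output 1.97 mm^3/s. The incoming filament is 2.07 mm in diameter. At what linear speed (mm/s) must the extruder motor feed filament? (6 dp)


A = pi*(2.07/2)^2 = 3.365353
v = 1.97 / 3.365353 = 0.585377 mm/s


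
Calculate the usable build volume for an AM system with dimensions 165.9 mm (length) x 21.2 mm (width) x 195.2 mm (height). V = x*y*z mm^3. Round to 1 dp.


V = 165.9 * 21.2 * 195.2 = 686534.0 mm^3


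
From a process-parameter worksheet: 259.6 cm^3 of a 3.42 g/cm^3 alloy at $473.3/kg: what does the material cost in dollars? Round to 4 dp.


Mass = 259.6*3.42/1000 = 0.887832 kg
Cost = 0.887832 * 473.3 = 420.2109 $


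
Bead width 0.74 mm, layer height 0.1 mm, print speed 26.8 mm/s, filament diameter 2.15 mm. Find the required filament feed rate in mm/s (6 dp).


Q = 0.74 * 0.1 * 26.8 = 1.9832 mm^3/s
A_fil = pi*(2.15/2)^2 = 3.63050301 mm^2
v_feed = 1.9832 / 3.63050301 = 0.54626 mm/s


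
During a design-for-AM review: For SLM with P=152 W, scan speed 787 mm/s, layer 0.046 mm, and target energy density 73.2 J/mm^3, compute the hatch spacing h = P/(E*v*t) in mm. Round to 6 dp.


h = 152 / (73.2*787*0.046) = 0.057359 mm


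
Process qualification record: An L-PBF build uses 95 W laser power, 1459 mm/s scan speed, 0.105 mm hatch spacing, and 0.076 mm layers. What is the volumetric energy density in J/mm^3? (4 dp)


E = 95 / (1459*0.105*0.076) = 8.1595 J/mm^3


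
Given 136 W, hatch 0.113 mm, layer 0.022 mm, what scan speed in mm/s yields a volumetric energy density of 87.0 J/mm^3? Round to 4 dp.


v = 136 / (87.0*0.113*0.022) = 628.8087 mm/s


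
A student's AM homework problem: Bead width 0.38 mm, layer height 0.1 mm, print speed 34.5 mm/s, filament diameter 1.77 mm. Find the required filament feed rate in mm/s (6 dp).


Q = 0.38 * 0.1 * 34.5 = 1.311 mm^3/s
A_fil = pi*(1.77/2)^2 = 2.46057391 mm^2
v_feed = 1.311 / 2.46057391 = 0.532803 mm/s


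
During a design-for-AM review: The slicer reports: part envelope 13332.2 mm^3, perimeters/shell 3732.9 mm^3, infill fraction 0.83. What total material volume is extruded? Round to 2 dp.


V_infill = (13332.2 - 3732.9) * 0.83 = 7967.42
V_total = 3732.9 + 7967.42 = 11700.32 mm^3


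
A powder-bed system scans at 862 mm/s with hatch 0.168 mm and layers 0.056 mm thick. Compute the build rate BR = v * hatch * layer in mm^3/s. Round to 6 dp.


Rate = 862 * 0.168 * 0.056 = 8.109696 mm^3/s


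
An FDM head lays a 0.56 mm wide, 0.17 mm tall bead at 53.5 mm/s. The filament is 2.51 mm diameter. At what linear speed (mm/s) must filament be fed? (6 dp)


Q = 0.56 * 0.17 * 53.5 = 5.0932 mm^3/s
A_fil = pi*(2.51/2)^2 = 4.94808697 mm^2
v_feed = 5.0932 / 4.94808697 = 1.029327 mm/s


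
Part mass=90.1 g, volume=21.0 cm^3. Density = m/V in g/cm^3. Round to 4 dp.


rho = 90.1 / 21.0 = 4.2905 g/cm^3


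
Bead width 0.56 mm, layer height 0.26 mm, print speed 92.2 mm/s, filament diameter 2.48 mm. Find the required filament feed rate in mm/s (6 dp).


Q = 0.56 * 0.26 * 92.2 = 13.42432 mm^3/s
A_fil = pi*(2.48/2)^2 = 4.83051286 mm^2
v_feed = 13.42432 / 4.83051286 = 2.779067 mm/s


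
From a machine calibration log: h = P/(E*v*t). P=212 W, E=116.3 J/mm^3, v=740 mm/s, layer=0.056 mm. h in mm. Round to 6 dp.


h = 212 / (116.3*740*0.056) = 0.043988 mm


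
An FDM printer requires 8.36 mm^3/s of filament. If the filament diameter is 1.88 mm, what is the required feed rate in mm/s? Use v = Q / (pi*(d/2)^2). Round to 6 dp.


A = pi*(1.88/2)^2 = 2.775911
v = 8.36 / 2.775911 = 3.011624 mm/s


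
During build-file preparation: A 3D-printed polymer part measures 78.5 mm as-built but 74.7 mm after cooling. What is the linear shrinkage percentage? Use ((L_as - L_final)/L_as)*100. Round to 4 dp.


Shrinkage = ((78.5-74.7)/78.5)*100 = 4.8408 %


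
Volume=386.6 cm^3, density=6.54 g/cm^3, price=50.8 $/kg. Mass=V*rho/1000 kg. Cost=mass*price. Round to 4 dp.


Mass = 386.6*6.54/1000 = 2.528364 kg
Cost = 2.528364 * 50.8 = 128.4409 $


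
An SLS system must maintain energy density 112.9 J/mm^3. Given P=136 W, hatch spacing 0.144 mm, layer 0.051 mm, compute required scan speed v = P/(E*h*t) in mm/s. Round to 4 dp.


v = 136 / (112.9*0.144*0.051) = 164.0259 mm/s


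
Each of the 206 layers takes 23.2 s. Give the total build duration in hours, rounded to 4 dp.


t = 206 * 23.2 / 3600 = 1.3276 hrs


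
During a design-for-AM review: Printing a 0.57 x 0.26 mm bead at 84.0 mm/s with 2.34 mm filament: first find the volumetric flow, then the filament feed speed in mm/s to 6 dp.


Q = 0.57 * 0.26 * 84.0 = 12.4488 mm^3/s
A_fil = pi*(2.34/2)^2 = 4.30052618 mm^2
v_feed = 12.4488 / 4.30052618 = 2.894716 mm/s


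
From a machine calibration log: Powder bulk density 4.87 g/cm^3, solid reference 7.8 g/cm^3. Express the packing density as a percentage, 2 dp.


Packing = (4.87/7.8)*100 = 62.44 %


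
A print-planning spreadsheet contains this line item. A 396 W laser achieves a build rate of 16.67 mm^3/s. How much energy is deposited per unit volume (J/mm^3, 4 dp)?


SE = 396 / 16.67 = 23.7552 J/mm^3


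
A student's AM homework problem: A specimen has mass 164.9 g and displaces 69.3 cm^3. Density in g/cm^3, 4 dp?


rho = 164.9 / 69.3 = 2.3795 g/cm^3


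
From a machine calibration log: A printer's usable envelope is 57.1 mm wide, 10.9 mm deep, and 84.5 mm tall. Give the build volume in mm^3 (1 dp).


V = 57.1 * 10.9 * 84.5 = 52592.0 mm^3


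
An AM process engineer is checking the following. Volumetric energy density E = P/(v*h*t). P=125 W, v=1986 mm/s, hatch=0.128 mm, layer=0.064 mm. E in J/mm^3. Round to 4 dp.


E = 125 / (1986*0.128*0.064) = 7.6832 J/mm^3


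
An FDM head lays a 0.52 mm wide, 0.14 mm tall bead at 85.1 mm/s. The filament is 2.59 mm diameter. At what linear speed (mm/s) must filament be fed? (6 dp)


Q = 0.52 * 0.14 * 85.1 = 6.19528 mm^3/s
A_fil = pi*(2.59/2)^2 = 5.26852942 mm^2
v_feed = 6.19528 / 5.26852942 = 1.175903 mm/s


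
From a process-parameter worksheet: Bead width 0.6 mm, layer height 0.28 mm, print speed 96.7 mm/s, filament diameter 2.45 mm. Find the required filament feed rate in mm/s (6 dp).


Q = 0.6 * 0.28 * 96.7 = 16.2456 mm^3/s
A_fil = pi*(2.45/2)^2 = 4.71435248 mm^2
v_feed = 16.2456 / 4.71435248 = 3.445988 mm/s


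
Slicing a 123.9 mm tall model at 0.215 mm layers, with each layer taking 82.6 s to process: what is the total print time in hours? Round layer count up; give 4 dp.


Layers = ceil(123.9/0.215) = 577
t = 577 * 82.6 / 3600 = 13.2389 hrs


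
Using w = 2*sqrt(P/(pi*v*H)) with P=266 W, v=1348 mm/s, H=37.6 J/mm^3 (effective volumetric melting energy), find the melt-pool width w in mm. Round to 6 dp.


w = 2*sqrt(266/(pi*1348*37.6)) = 0.081744 mm


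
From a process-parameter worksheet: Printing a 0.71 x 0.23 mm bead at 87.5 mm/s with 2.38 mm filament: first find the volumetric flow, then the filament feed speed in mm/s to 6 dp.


Q = 0.71 * 0.23 * 87.5 = 14.28875 mm^3/s
A_fil = pi*(2.38/2)^2 = 4.44880936 mm^2
v_feed = 14.28875 / 4.44880936 = 3.211814 mm/s


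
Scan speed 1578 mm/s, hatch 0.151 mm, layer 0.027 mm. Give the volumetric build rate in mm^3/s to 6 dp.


Rate = 1578 * 0.151 * 0.027 = 6.433506 mm^3/s


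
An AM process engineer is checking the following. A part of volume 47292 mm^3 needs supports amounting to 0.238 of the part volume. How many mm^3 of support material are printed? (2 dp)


V_support = 47292 * 0.238 = 11255.5 mm^3


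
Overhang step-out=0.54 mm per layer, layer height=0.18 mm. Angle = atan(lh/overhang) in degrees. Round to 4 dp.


angle = atan(0.18/0.54) = 18.4349 degrees


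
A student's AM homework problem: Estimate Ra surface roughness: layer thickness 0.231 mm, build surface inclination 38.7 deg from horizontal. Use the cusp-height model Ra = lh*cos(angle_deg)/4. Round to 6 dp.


Ra = 0.231 * cos(38.7) / 4 = 0.04507 mm


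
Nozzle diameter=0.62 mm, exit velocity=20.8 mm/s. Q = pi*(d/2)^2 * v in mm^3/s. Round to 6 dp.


A = pi*(0.62/2)^2 = 0.30190705 mm^2
Q = 0.30190705 * 20.8 = 6.279667 mm^3/s


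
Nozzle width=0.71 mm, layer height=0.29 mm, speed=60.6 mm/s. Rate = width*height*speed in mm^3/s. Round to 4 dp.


Rate = 0.71 * 0.29 * 60.6 = 12.4775 mm^3/s


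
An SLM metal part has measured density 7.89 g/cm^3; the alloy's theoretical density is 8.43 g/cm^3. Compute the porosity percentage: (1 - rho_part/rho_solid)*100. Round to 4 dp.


Porosity = (1-7.89/8.43)*100 = 6.4057 %


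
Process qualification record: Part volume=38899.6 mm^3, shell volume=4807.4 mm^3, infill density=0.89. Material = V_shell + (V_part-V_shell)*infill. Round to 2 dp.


V_infill = (38899.6 - 4807.4) * 0.89 = 30342.06
V_total = 4807.4 + 30342.06 = 35149.46 mm^3


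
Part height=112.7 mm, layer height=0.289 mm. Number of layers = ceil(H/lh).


Layers = ceil(112.7/0.289) = 390


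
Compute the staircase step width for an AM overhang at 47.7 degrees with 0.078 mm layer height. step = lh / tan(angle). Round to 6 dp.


step = 0.078 / tan(47.7) = 0.070975 mm


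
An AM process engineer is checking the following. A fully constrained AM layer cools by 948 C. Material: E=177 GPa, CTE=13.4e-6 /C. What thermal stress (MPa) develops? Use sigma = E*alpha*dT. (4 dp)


sigma = 177*1000 * 13.4e-6 * 948 = 2248.4664 MPa


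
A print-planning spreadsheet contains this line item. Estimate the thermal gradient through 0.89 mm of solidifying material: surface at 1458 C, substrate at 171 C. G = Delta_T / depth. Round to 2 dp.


G = (1458-171)/0.89 = 1446.07 C/mm


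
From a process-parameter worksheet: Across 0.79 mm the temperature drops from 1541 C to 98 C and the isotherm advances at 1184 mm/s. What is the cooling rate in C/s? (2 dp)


G = (1541-98)/0.79 = 1826.58227848 C/mm
CR = 1826.58227848 * 1184 = 2162673.42 C/s


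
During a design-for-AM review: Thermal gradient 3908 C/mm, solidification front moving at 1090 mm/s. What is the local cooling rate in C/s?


CR = 3908 * 1090 = 4259720 C/s


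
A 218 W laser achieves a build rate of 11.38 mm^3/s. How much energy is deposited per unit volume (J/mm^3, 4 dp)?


SE = 218 / 11.38 = 19.1564 J/mm^3


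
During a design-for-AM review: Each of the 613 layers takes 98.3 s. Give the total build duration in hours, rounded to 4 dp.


t = 613 * 98.3 / 3600 = 16.7383 hrs


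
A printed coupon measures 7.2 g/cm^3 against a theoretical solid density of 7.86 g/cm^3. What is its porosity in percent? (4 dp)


Porosity = (1-7.2/7.86)*100 = 8.3969 %


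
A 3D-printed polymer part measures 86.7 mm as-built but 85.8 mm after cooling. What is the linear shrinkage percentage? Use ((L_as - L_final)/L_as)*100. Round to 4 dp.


Shrinkage = ((86.7-85.8)/86.7)*100 = 1.0381 %


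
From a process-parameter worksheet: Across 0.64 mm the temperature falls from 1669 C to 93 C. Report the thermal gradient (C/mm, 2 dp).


G = (1669-93)/0.64 = 2462.5 C/mm


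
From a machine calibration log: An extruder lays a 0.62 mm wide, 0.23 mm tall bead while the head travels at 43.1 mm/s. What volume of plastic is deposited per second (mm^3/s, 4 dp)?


Rate = 0.62 * 0.23 * 43.1 = 6.1461 mm^3/s


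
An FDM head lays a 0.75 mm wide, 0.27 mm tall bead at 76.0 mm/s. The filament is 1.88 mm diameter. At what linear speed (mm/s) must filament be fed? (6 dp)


Q = 0.75 * 0.27 * 76.0 = 15.39 mm^3/s
A_fil = pi*(1.88/2)^2 = 2.77591127 mm^2
v_feed = 15.39 / 2.77591127 = 5.544125 mm/s


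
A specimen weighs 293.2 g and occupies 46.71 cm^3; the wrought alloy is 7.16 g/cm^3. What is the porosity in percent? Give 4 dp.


rho_part = 293.2 / 46.71 = 6.27702847 g/cm^3
Porosity = (1 - 6.27702847/7.16)*100 = 12.332 %


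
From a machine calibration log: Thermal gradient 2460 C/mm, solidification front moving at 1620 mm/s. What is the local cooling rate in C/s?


CR = 2460 * 1620 = 3985200 C/s


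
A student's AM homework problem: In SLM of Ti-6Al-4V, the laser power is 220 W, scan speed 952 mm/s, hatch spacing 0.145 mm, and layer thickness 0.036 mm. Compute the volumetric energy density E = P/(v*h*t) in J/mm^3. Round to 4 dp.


E = 220 / (952*0.145*0.036) = 44.2706 J/mm^3


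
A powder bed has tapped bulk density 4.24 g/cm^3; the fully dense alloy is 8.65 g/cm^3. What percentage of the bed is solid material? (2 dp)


Packing = (4.24/8.65)*100 = 49.02 %


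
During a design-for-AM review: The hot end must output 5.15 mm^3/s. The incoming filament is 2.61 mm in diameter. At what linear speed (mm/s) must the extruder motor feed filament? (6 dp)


A = pi*(2.61/2)^2 = 5.350211
v = 5.15 / 5.350211 = 0.962579 mm/s


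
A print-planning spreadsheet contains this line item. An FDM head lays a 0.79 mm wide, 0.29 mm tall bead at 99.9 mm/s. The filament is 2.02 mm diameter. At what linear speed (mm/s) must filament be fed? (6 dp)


Q = 0.79 * 0.29 * 99.9 = 22.88709 mm^3/s
A_fil = pi*(2.02/2)^2 = 3.20473867 mm^2
v_feed = 22.88709 / 3.20473867 = 7.14164 mm/s


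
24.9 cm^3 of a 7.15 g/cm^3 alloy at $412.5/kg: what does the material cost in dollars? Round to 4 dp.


Mass = 24.9*7.15/1000 = 0.178035 kg
Cost = 0.178035 * 412.5 = 73.4394 $


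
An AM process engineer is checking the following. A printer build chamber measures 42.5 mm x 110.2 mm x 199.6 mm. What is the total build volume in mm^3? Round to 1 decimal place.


V = 42.5 * 110.2 * 199.6 = 934826.6 mm^3


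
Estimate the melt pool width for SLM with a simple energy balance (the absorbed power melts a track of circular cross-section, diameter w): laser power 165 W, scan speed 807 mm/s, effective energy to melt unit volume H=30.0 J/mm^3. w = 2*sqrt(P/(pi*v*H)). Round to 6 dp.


w = 2*sqrt(165/(pi*807*30.0)) = 0.093154 mm


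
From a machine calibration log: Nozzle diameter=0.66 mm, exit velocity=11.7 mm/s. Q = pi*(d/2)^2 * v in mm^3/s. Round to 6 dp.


A = pi*(0.66/2)^2 = 0.34211944 mm^2
Q = 0.34211944 * 11.7 = 4.002797 mm^3/s


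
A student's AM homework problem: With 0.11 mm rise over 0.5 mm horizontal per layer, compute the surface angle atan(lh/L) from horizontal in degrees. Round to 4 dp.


angle = atan(0.11/0.5) = 12.4074 degrees


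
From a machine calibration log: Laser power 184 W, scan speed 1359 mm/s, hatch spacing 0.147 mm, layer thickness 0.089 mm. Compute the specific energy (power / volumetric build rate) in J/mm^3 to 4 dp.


Build rate = 1359 * 0.147 * 0.089 = 17.779797 mm^3/s
SE = 184 / 17.779797 = 10.3488 J/mm^3


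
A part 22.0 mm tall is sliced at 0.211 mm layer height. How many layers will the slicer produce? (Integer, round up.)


Layers = ceil(22.0/0.211) = 105


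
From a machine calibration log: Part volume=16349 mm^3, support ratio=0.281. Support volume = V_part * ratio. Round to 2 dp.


V_support = 16349 * 0.281 = 4594.07 mm^3


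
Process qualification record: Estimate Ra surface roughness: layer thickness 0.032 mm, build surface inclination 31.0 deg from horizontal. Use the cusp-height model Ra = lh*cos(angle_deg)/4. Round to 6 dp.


Ra = 0.032 * cos(31.0) / 4 = 0.006857 mm


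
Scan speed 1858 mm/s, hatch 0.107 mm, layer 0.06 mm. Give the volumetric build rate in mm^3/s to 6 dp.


Rate = 1858 * 0.107 * 0.06 = 11.92836 mm^3/s


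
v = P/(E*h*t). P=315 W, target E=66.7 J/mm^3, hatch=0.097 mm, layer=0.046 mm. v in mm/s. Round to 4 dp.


v = 315 / (66.7*0.097*0.046) = 1058.413 mm/s


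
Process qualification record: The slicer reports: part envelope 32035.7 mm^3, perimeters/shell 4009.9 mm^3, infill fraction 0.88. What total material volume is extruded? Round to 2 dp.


V_infill = (32035.7 - 4009.9) * 0.88 = 24662.7
V_total = 4009.9 + 24662.7 = 28672.6 mm^3


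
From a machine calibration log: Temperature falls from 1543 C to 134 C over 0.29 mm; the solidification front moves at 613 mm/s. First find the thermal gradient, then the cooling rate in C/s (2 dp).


G = (1543-134)/0.29 = 4858.62068966 C/mm
CR = 4858.62068966 * 613 = 2978334.48 C/s


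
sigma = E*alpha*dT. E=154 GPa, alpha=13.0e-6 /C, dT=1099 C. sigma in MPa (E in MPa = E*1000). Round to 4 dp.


sigma = 154*1000 * 13.0e-6 * 1099 = 2200.198 MPa


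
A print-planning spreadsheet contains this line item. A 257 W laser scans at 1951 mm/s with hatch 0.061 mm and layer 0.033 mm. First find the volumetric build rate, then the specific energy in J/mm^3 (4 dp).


Build rate = 1951 * 0.061 * 0.033 = 3.927363 mm^3/s
SE = 257 / 3.927363 = 65.4383 J/mm^3


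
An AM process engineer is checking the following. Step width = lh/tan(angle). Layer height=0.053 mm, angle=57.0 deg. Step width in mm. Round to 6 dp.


step = 0.053 / tan(57.0) = 0.034419 mm


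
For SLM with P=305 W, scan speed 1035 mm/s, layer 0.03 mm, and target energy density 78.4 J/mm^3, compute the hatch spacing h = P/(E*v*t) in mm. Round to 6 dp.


h = 305 / (78.4*1035*0.03) = 0.125292 mm


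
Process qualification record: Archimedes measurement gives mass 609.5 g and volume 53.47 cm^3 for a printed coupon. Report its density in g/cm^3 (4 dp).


rho = 609.5 / 53.47 = 11.3989 g/cm^3


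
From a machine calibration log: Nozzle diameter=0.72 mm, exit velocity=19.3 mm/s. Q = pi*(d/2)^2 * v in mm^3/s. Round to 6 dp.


A = pi*(0.72/2)^2 = 0.40715041 mm^2
Q = 0.40715041 * 19.3 = 7.858003 mm^3/s


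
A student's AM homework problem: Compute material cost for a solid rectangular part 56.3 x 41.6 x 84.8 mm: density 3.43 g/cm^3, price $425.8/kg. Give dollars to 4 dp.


V = 56.3 * 41.6 * 84.8 = 198608.384 mm^3 = 198.608384 cm^3
Mass = 198.608384 * 3.43 / 1000 = 0.68122676 kg
Cost = 0.68122676 * 425.8 = 290.0664 $


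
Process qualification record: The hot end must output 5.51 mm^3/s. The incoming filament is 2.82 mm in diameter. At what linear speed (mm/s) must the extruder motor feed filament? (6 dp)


A = pi*(2.82/2)^2 = 6.2458
v = 5.51 / 6.2458 = 0.882193 mm/s


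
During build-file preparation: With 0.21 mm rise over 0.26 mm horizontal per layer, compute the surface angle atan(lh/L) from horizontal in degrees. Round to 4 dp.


angle = atan(0.21/0.26) = 38.9275 degrees


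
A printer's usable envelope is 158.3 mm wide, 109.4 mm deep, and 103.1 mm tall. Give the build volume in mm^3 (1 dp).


V = 158.3 * 109.4 * 103.1 = 1785487.9 mm^3


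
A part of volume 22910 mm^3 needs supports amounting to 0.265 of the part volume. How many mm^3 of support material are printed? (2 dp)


V_support = 22910 * 0.265 = 6071.15 mm^3


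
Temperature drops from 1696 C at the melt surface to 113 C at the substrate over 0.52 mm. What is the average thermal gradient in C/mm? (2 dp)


G = (1696-113)/0.52 = 3044.23 C/mm


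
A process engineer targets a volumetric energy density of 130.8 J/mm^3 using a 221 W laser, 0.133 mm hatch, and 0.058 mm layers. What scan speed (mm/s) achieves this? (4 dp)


v = 221 / (130.8*0.133*0.058) = 219.0307 mm/s


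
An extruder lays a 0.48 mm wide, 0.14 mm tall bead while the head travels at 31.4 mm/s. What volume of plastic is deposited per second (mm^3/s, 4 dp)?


Rate = 0.48 * 0.14 * 31.4 = 2.1101 mm^3/s


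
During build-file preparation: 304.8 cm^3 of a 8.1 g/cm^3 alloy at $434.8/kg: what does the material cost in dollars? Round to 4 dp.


Mass = 304.8*8.1/1000 = 2.46888 kg
Cost = 2.46888 * 434.8 = 1073.469 $


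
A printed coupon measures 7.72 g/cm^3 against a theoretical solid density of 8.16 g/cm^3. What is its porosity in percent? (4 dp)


Porosity = (1-7.72/8.16)*100 = 5.3922 %


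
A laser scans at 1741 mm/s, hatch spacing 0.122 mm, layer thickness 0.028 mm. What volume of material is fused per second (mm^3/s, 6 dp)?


Rate = 1741 * 0.122 * 0.028 = 5.947256 mm^3/s


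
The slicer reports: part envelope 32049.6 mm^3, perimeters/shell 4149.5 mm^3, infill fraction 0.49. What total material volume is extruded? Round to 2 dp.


V_infill = (32049.6 - 4149.5) * 0.49 = 13671.05
V_total = 4149.5 + 13671.05 = 17820.55 mm^3


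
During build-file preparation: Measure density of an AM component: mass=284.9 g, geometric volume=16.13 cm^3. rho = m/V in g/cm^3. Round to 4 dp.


rho = 284.9 / 16.13 = 17.6627 g/cm^3


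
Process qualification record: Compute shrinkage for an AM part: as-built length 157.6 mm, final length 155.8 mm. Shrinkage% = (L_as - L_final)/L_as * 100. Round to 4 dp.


Shrinkage = ((157.6-155.8)/157.6)*100 = 1.1421 %


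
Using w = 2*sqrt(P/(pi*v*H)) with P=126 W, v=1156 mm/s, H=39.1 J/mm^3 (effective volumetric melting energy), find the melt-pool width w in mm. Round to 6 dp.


w = 2*sqrt(126/(pi*1156*39.1)) = 0.059576 mm


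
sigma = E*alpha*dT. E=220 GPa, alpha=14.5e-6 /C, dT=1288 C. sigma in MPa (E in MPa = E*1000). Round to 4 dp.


sigma = 220*1000 * 14.5e-6 * 1288 = 4108.72 MPa


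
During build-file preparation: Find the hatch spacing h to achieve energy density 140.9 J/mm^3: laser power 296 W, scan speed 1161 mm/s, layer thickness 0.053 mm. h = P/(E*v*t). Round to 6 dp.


h = 296 / (140.9*1161*0.053) = 0.034141 mm


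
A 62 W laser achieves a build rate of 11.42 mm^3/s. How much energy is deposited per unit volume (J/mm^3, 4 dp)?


SE = 62 / 11.42 = 5.4291 J/mm^3


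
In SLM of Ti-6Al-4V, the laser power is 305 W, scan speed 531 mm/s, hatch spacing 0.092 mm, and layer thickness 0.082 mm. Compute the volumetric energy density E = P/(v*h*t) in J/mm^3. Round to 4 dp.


E = 305 / (531*0.092*0.082) = 76.1384 J/mm^3


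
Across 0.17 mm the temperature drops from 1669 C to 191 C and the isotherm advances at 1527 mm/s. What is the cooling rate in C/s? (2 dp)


G = (1669-191)/0.17 = 8694.11764706 C/mm
CR = 8694.11764706 * 1527 = 13275917.65 C/s


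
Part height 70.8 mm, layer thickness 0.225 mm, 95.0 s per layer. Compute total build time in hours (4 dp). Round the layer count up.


Layers = ceil(70.8/0.225) = 315
t = 315 * 95.0 / 3600 = 8.3125 hrs


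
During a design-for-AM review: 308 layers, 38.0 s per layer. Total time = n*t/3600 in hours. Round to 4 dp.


t = 308 * 38.0 / 3600 = 3.2511 hrs


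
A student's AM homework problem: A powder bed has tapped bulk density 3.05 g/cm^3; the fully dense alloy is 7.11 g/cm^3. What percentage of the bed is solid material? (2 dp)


Packing = (3.05/7.11)*100 = 42.9 %


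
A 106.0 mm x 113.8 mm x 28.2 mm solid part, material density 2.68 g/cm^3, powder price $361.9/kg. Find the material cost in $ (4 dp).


V = 106.0 * 113.8 * 28.2 = 340170.96 mm^3 = 340.17096 cm^3
Mass = 340.17096 * 2.68 / 1000 = 0.91165817 kg
Cost = 0.91165817 * 361.9 = 329.9291 $


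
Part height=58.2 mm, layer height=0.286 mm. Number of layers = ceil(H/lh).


Layers = ceil(58.2/0.286) = 204


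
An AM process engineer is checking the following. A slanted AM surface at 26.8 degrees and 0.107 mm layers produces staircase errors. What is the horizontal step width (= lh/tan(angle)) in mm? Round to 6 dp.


step = 0.107 / tan(26.8) = 0.211824 mm


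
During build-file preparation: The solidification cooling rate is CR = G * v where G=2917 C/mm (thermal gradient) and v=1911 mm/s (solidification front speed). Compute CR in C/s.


CR = 2917 * 1911 = 5574387 C/s


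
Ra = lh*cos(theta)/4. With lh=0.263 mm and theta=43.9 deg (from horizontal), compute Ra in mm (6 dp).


Ra = 0.263 * cos(43.9) / 4 = 0.047376 mm


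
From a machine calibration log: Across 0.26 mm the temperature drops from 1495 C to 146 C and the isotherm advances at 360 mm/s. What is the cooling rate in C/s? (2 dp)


G = (1495-146)/0.26 = 5188.46153846 C/mm
CR = 5188.46153846 * 360 = 1867846.15 C/s


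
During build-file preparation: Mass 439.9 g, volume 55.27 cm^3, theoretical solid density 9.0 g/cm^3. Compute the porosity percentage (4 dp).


rho_part = 439.9 / 55.27 = 7.95910982 g/cm^3
Porosity = (1 - 7.95910982/9.0)*100 = 11.5654 %


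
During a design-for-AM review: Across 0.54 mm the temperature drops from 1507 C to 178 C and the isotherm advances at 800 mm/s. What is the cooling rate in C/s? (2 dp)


G = (1507-178)/0.54 = 2461.11111111 C/mm
CR = 2461.11111111 * 800 = 1968888.89 C/s


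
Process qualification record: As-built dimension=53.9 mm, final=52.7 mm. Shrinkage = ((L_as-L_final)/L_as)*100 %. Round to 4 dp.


Shrinkage = ((53.9-52.7)/53.9)*100 = 2.2263 %


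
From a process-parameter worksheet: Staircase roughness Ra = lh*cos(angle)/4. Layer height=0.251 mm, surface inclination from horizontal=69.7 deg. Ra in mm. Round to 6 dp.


Ra = 0.251 * cos(69.7) / 4 = 0.02177 mm


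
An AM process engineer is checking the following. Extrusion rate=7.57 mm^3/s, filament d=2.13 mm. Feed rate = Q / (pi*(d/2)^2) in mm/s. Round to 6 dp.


A = pi*(2.13/2)^2 = 3.563273
v = 7.57 / 3.563273 = 2.124451 mm/s


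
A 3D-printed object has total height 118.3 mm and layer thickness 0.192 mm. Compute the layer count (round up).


Layers = ceil(118.3/0.192) = 617


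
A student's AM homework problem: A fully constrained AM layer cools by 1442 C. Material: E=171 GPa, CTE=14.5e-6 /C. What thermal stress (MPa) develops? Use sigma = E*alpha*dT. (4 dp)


sigma = 171*1000 * 14.5e-6 * 1442 = 3575.439 MPa


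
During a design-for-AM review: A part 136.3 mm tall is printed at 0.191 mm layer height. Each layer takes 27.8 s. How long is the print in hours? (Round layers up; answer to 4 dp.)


Layers = ceil(136.3/0.191) = 714
t = 714 * 27.8 / 3600 = 5.5137 hrs


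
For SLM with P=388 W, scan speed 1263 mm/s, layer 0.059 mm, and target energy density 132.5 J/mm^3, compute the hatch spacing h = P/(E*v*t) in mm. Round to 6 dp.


h = 388 / (132.5*1263*0.059) = 0.039297 mm


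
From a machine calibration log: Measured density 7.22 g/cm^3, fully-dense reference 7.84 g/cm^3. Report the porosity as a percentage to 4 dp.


Porosity = (1-7.22/7.84)*100 = 7.9082 %


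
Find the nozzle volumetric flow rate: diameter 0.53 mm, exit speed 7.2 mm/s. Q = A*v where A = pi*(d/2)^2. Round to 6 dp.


A = pi*(0.53/2)^2 = 0.22061834 mm^2
Q = 0.22061834 * 7.2 = 1.588452 mm^3/s


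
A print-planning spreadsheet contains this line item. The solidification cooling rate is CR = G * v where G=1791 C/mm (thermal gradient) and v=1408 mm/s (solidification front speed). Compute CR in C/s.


CR = 1791 * 1408 = 2521728 C/s


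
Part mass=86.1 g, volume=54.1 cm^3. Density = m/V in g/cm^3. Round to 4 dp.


rho = 86.1 / 54.1 = 1.5915 g/cm^3


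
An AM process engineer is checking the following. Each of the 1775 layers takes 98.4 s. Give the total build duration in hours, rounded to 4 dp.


t = 1775 * 98.4 / 3600 = 48.5167 hrs


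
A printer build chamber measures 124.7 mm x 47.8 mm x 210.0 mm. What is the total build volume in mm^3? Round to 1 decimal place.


V = 124.7 * 47.8 * 210.0 = 1251738.6 mm^3


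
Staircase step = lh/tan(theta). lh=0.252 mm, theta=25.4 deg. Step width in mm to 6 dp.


step = 0.252 / tan(25.4) = 0.530711 mm


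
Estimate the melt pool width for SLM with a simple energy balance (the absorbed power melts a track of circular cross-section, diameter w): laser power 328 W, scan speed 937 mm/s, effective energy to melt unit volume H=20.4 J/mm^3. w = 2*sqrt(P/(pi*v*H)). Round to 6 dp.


w = 2*sqrt(328/(pi*937*20.4)) = 0.147811 mm


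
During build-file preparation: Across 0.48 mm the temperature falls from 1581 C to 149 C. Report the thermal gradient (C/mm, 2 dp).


G = (1581-149)/0.48 = 2983.33 C/mm


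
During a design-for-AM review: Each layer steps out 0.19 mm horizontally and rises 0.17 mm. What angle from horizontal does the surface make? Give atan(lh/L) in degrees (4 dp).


angle = atan(0.17/0.19) = 41.8202 degrees


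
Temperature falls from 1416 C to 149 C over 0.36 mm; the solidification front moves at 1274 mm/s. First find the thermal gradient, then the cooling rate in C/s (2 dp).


G = (1416-149)/0.36 = 3519.44444444 C/mm
CR = 3519.44444444 * 1274 = 4483772.22 C/s


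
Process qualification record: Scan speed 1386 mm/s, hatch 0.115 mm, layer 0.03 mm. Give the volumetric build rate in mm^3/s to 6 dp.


Rate = 1386 * 0.115 * 0.03 = 4.7817 mm^3/s


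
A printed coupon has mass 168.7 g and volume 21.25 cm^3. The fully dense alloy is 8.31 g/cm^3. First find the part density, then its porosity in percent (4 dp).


rho_part = 168.7 / 21.25 = 7.93882353 g/cm^3
Porosity = (1 - 7.93882353/8.31)*100 = 4.4666 %


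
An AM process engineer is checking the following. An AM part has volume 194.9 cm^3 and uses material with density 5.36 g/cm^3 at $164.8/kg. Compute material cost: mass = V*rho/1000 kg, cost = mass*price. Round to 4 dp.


Mass = 194.9*5.36/1000 = 1.044664 kg
Cost = 1.044664 * 164.8 = 172.1606 $


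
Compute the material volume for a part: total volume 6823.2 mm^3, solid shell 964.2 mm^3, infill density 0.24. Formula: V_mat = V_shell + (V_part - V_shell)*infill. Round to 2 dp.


V_infill = (6823.2 - 964.2) * 0.24 = 1406.16
V_total = 964.2 + 1406.16 = 2370.36 mm^3


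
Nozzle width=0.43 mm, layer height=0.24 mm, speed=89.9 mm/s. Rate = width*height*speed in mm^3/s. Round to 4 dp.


Rate = 0.43 * 0.24 * 89.9 = 9.2777 mm^3/s


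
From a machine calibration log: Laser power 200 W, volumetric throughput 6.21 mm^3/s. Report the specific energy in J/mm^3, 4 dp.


SE = 200 / 6.21 = 32.2061 J/mm^3


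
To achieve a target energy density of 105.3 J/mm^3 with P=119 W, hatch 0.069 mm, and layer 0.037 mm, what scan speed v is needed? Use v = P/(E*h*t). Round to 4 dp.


v = 119 / (105.3*0.069*0.037) = 442.6574 mm/s


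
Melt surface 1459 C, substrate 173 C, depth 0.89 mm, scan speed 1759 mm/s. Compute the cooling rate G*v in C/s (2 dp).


G = (1459-173)/0.89 = 1444.94382022 C/mm
CR = 1444.94382022 * 1759 = 2541656.18 C/s


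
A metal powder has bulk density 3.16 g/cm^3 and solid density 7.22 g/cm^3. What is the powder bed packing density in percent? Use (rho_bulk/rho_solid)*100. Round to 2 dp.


Packing = (3.16/7.22)*100 = 43.77 %


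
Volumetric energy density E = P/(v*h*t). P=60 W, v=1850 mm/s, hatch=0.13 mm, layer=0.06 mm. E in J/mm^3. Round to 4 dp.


E = 60 / (1850*0.13*0.06) = 4.158 J/mm^3


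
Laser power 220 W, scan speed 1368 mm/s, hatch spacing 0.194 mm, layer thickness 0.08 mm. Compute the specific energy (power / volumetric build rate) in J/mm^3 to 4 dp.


Build rate = 1368 * 0.194 * 0.08 = 21.23136 mm^3/s
SE = 220 / 21.23136 = 10.362 J/mm^3


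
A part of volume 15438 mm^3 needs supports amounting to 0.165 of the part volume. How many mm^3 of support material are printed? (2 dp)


V_support = 15438 * 0.165 = 2547.27 mm^3


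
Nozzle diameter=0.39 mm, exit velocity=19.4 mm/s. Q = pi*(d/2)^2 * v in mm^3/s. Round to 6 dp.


A = pi*(0.39/2)^2 = 0.11945906 mm^2
Q = 0.11945906 * 19.4 = 2.317506 mm^3/s


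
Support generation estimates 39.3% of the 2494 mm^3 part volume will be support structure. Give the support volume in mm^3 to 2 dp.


V_support = 2494 * 0.393 = 980.14 mm^3


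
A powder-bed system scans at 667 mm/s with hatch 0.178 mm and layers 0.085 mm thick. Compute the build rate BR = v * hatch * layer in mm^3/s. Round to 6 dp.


Rate = 667 * 0.178 * 0.085 = 10.09171 mm^3/s


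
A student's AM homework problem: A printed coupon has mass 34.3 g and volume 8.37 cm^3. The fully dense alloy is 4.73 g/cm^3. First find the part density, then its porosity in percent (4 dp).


rho_part = 34.3 / 8.37 = 4.09796894 g/cm^3
Porosity = (1 - 4.09796894/4.73)*100 = 13.3622 %
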